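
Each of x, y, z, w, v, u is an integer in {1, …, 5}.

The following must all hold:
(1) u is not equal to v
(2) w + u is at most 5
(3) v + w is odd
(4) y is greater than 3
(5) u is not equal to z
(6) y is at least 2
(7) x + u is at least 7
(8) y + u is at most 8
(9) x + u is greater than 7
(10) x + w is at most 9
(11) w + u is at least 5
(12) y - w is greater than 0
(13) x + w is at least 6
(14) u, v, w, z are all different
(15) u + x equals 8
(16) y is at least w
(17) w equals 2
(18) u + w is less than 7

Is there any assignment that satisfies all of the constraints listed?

Satisfiable

One satisfying assignment is x = 5, y = 5, z = 1, w = 2, v = 5, u = 3.
For the less obvious constraints — constraint 2: w + u = 5; constraint 7: x + u = 8; constraint 8: y + u = 8 — and the others hold by inspection.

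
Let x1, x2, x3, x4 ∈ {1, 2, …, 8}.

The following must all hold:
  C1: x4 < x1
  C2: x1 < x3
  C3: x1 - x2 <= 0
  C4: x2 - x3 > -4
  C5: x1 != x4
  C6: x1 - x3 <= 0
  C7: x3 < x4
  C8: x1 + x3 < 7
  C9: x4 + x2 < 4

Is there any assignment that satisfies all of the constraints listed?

Unsatisfiable

Constraints 1, 2, and 7 give x3 < x4, x4 < x1, x1 < x3. Chaining: x3 < x4 < x1 < x3, which forces x3 < x3 — impossible.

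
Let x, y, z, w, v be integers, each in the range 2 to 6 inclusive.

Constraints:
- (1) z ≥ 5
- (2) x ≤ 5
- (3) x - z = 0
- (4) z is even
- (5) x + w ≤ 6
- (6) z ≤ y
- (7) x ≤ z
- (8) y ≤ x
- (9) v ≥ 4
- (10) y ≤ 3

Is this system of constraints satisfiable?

Unsatisfiable

From constraints 1 and 6: y ≥ z and z ≥ 5, so y ≥ 5. From constraint 10: y ≤ 3. But 3 < 5, so no value of y works.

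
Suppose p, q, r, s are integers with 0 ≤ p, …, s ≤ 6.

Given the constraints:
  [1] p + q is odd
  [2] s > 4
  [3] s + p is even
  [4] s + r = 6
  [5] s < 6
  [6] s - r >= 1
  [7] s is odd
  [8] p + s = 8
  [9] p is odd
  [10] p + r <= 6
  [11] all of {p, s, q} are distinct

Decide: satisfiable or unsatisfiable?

Satisfiable

The assignment p = 3, q = 6, r = 1, s = 5 works:
  constraint 4 holds since s + r = 6.
  constraint 6 holds since s - r = 4.
  constraint 8 holds since p + s = 8.
The rest check out directly.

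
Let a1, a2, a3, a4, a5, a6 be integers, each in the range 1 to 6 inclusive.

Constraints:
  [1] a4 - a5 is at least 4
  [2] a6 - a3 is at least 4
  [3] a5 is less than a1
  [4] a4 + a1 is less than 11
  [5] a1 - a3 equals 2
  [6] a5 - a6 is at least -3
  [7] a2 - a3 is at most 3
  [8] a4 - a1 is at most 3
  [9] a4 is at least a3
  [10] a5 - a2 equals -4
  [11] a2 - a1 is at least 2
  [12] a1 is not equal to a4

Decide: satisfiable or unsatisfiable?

Constraints 1, 2, 6, 7, 8, and 11 give a5 − a6 ≥ -3, a6 − a3 ≥ 4, a3 − a2 ≥ -3, a2 − a1 ≥ 2, a1 − a4 ≥ -3, a4 − a5 ≥ 4.
Adding all 6 inequalities: the left sides telescope to 0, and the right sides sum to (-3) + 4 + (-3) + 2 + (-3) + 4 = 1. So 0 ≥ 1, which is false.

Unsatisfiable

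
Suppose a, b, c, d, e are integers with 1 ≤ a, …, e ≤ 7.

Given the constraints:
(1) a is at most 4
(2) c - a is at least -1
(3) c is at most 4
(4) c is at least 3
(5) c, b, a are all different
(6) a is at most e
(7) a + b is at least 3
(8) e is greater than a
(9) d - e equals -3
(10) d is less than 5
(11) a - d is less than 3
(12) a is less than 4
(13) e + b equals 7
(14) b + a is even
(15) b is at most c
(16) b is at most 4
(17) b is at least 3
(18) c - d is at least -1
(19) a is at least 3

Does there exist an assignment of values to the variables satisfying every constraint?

Constraints 1, 3, 4, 16, 17, and 19 confine each of c, b, a to the 2 values {3, 4}.
Constraint 5 requires all 3 of them to be distinct, but only 2 values are available — impossible by the pigeonhole principle.

Unsatisfiable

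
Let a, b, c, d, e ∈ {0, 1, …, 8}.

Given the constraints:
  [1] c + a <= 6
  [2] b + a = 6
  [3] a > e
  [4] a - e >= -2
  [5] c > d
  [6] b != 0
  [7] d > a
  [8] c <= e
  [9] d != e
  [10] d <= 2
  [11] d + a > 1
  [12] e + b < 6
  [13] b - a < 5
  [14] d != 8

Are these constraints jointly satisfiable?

Constraints 3, 5, 7, and 8 give c ≤ e, e < a, a < d, d < c. Chaining: c ≤ e < a < d < c, which forces c < c — impossible.

Unsatisfiable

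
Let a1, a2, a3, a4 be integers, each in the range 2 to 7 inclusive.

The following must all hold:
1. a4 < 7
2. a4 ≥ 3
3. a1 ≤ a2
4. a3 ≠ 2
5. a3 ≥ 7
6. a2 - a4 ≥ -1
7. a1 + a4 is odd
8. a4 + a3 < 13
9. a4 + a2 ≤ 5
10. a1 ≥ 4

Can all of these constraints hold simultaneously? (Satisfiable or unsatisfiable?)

From constraint 2: a4 ≥ 3. From constraints 3 and 10: a2 ≥ a1 ≥ 4. Hence a4 + a2 ≥ 7. But constraint 9 requires a4 + a2 ≤ 5, and 5 < 7. Contradiction.

Unsatisfiable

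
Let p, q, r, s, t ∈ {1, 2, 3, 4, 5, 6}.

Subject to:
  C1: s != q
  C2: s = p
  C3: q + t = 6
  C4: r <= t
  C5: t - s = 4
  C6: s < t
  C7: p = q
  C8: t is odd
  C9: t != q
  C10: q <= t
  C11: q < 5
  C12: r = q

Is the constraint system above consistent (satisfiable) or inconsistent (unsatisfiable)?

From constraints 2 and 7, s = p = q, so s = q. But constraint 1 says s ≠ q. Contradiction.

Unsatisfiable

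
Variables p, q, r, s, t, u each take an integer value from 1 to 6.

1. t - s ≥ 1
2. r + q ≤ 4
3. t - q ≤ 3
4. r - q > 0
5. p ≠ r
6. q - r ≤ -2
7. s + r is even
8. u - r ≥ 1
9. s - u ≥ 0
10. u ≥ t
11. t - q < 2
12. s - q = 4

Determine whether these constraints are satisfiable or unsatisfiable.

Unsatisfiable

Constraints 1, 3, 6, 8, and 9 give q − t ≥ -3, t − s ≥ 1, s − u ≥ 0, u − r ≥ 1, r − q ≥ 2.
Adding all 5 inequalities: the left sides telescope to 0, and the right sides sum to (-3) + 1 + 0 + 1 + 2 = 1. So 0 ≥ 1, which is false.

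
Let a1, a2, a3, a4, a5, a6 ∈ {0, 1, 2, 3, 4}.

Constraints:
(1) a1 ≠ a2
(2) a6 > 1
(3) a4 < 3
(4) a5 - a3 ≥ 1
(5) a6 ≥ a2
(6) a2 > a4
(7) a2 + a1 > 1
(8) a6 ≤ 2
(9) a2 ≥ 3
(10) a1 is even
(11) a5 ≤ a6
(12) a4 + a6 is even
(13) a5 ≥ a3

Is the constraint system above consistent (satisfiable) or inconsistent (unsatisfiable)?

From constraints 5 and 9: a6 ≥ a2 and a2 ≥ 3, so a6 ≥ 3. From constraint 8: a6 ≤ 2. But 2 < 3, so no value of a6 works.

Unsatisfiable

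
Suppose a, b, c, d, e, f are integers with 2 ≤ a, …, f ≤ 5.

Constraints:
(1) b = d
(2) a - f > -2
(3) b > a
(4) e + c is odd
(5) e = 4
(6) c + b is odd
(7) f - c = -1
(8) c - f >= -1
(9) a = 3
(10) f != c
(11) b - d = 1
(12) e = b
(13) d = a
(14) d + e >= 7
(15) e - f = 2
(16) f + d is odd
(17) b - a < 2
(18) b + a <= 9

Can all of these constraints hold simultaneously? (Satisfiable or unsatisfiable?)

Unsatisfiable

Constraint 5 fixes e = 4 and constraint 9 fixes a = 3. Constraints 1, 12, and 13 give e = b = d = a, so e = a. But 4 ≠ 3 — contradiction.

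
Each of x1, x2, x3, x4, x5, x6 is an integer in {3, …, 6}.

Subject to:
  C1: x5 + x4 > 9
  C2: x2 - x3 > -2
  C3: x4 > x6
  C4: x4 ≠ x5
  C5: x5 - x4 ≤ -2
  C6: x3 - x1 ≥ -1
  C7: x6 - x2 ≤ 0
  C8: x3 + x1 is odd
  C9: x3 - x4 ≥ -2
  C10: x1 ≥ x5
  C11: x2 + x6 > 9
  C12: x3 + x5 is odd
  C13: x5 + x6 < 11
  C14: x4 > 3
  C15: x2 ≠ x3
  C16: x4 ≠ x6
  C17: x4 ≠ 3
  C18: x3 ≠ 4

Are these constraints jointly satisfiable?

Satisfiable

The assignment x1 = 4, x2 = 6, x3 = 5, x4 = 6, x5 = 4, x6 = 5 works:
  constraint 1 holds since x5 + x4 = 10.
  constraint 2 holds since x2 - x3 = 1.
  constraint 5 holds since x5 - x4 = -2.
The rest check out directly.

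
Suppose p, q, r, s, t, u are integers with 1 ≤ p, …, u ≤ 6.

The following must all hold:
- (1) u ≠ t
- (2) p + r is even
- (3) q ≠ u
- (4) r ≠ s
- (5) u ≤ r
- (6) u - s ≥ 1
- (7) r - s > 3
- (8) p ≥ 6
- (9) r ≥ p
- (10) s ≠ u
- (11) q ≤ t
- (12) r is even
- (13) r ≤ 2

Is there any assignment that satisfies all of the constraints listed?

Unsatisfiable

From constraint 8: p ≥ 6. From constraints 9 and 13: p ≤ r and r ≤ 2, so p ≤ 2. But 2 < 6, so no value of p works.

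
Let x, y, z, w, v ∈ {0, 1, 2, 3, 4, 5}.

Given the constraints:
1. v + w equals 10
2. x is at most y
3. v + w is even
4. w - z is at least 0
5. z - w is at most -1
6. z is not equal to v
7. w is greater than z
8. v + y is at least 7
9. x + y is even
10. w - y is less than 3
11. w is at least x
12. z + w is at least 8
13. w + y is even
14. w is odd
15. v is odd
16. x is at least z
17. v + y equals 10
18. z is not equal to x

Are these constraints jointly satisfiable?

Take x = 5, y = 5, z = 4, w = 5, v = 5. Then constraint 1: v + w = 10; constraint 4: w - z = 1, and every other listed constraint is also met.

Satisfiable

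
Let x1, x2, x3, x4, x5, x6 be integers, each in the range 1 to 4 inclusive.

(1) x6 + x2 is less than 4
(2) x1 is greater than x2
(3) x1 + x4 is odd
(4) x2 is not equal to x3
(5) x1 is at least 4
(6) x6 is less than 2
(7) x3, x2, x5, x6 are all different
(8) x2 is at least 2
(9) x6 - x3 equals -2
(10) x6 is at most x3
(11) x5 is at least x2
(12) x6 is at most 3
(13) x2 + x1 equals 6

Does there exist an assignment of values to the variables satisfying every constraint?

One satisfying assignment is x1 = 4, x2 = 2, x3 = 3, x4 = 1, x5 = 4, x6 = 1.
For the less obvious constraints — constraint 1: x6 + x2 = 3; constraint 9: x6 - x3 = -2; constraint 13: x2 + x1 = 6 — and the others hold by inspection.

Satisfiable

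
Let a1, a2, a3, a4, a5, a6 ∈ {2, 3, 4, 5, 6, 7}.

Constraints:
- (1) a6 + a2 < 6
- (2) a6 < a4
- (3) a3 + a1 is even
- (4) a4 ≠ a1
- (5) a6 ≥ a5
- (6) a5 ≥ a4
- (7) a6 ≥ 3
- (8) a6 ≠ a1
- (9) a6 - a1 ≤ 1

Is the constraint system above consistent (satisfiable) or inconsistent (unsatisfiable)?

Unsatisfiable

Constraints 2, 5, and 6 give a5 ≤ a6, a6 < a4, a4 ≤ a5. Chaining: a5 ≤ a6 < a4 ≤ a5, which forces a5 < a5 — impossible.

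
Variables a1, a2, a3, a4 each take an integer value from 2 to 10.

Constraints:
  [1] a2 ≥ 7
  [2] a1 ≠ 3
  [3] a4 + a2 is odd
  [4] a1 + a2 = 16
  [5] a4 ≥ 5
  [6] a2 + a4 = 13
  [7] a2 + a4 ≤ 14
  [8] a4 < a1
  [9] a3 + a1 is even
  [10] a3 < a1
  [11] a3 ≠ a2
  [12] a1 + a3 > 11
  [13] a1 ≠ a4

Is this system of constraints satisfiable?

Satisfiable

One satisfying assignment is a1 = 9, a2 = 7, a3 = 5, a4 = 6.
For the less obvious constraints — constraint 4: a1 + a2 = 16; constraint 6: a2 + a4 = 13 — and the others hold by inspection.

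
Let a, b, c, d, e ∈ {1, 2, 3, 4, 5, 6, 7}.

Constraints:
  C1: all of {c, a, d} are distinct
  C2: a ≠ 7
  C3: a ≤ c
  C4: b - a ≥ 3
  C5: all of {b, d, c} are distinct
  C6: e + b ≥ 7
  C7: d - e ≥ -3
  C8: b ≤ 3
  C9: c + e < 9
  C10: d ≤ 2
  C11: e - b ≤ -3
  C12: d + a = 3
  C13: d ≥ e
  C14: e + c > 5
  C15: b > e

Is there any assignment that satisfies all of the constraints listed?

Unsatisfiable

From constraints 10 and 13: e ≤ d ≤ 2. From constraint 8: b ≤ 3. Hence e + b ≤ 5. But constraint 6 requires e + b ≥ 7, and 7 > 5. Contradiction.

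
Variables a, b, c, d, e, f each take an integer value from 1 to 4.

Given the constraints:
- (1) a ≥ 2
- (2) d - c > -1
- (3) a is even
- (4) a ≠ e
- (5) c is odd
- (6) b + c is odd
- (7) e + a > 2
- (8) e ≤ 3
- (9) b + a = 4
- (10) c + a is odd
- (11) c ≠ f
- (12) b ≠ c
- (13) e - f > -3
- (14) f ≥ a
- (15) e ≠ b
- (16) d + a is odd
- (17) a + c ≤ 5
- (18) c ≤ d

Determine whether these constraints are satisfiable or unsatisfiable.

One satisfying assignment is a = 2, b = 2, c = 1, d = 1, e = 1, f = 2.
For the less obvious constraints — constraint 2: d - c = 0; constraint 7: e + a = 3 — and the others hold by inspection.

Satisfiable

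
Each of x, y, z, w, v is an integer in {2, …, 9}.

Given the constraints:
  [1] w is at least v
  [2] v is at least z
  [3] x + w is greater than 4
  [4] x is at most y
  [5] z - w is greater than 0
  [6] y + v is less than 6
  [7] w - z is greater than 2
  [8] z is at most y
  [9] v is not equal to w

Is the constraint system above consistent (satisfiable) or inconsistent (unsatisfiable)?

Unsatisfiable

Constraints 1, 2, and 5 give w < z, z ≤ v, v ≤ w. Chaining: w < z ≤ v ≤ w, which forces w < w — impossible.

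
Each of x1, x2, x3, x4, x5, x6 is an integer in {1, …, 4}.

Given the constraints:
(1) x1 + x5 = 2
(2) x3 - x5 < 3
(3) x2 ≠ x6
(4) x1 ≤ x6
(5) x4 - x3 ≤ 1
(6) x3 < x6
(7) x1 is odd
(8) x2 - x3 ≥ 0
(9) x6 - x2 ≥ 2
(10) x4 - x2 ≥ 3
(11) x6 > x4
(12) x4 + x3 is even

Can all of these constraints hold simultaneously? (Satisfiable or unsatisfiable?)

Unsatisfiable

Constraints 5, 8, and 10 give x2 − x3 ≥ 0, x3 − x4 ≥ -1, x4 − x2 ≥ 3.
Adding all 3 inequalities: the left sides telescope to 0, and the right sides sum to 0 + (-1) + 3 = 2. So 0 ≥ 2, which is false.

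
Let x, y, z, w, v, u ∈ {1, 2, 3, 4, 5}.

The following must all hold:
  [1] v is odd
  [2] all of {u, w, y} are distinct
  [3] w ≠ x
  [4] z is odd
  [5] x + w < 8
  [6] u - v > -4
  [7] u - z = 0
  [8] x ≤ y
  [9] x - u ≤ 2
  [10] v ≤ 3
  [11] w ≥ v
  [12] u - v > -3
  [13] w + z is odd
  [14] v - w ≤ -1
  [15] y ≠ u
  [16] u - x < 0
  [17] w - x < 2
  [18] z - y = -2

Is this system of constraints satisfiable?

Satisfiable

Try x = 3, y = 3, z = 1, w = 4, v = 3, u = 1.
Check constraint 5: x + w = 7; constraint 6: u - v = -2; constraint 7: u - z = 0. The remaining constraints are straightforward to verify.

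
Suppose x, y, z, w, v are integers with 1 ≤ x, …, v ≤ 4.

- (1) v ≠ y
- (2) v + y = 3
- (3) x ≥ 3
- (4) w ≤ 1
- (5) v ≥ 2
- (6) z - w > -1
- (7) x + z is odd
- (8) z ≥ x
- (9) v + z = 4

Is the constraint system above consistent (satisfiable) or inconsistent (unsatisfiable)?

From constraint 5: v ≥ 2. From constraints 3 and 8: z ≥ x ≥ 3. Hence v + z ≥ 5. But constraint 9 requires v + z = 4, and 4 < 5. Contradiction.

Unsatisfiable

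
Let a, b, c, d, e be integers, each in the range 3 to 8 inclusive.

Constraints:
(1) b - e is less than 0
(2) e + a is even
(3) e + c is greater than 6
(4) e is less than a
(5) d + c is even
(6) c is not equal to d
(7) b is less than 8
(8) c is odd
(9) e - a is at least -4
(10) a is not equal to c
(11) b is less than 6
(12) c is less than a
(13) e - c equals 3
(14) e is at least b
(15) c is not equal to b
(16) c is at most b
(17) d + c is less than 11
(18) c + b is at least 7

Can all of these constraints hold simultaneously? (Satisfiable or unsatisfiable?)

Satisfiable

The assignment a = 8, b = 4, c = 3, d = 7, e = 6 works:
  constraint 1 holds since b - e = -2.
  constraint 3 holds since e + c = 9.
  constraint 9 holds since e - a = -2.
The rest check out directly.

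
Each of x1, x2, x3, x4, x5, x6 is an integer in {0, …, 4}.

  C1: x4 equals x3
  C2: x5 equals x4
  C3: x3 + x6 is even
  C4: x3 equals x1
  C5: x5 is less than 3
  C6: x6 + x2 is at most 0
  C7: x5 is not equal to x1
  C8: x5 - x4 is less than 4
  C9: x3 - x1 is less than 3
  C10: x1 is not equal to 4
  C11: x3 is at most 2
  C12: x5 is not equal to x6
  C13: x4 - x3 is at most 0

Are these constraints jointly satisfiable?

From constraints 1, 2, and 4, x5 = x4 = x3 = x1, so x5 = x1. But constraint 7 says x5 ≠ x1. Contradiction.

Unsatisfiable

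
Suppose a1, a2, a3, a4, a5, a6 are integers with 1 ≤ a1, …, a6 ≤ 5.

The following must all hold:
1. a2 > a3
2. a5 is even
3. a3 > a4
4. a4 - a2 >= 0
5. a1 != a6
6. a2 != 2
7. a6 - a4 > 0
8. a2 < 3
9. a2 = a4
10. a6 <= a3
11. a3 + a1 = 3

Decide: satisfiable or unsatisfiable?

Unsatisfiable

Constraints 1, 4, 7, and 10 give a3 < a2, a2 ≤ a4, a4 < a6, a6 ≤ a3. Chaining: a3 < a2 ≤ a4 < a6 ≤ a3, which forces a3 < a3 — impossible.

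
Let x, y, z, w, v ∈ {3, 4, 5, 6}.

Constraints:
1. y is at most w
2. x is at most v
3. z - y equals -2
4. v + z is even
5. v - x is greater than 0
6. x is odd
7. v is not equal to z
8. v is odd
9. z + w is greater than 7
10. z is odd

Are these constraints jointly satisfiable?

Setting (x, y, z, w, v) = (3, 5, 3, 6, 5) satisfies everything: constraint 3: z - y = -2; constraint 5: v - x = 2, and the others follow.

Satisfiable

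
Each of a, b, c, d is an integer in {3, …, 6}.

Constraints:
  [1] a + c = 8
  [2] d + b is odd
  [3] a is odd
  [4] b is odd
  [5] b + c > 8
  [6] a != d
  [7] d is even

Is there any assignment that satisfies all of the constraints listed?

Try a = 3, b = 5, c = 5, d = 6.
Check constraint 1: a + c = 8; constraint 5: b + c = 10. The remaining constraints are straightforward to verify.

Satisfiable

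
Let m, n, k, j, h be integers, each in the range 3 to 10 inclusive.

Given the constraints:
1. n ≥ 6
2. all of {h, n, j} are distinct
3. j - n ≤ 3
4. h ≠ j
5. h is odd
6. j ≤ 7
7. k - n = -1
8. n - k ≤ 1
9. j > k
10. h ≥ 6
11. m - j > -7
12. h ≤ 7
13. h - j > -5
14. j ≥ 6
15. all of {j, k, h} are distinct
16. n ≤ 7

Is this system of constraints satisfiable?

Constraints 1, 6, 10, 12, 14, and 16 confine each of h, n, j to the 2 values {6, 7}.
Constraint 2 requires all 3 of them to be distinct, but only 2 values are available — impossible by the pigeonhole principle.

Unsatisfiable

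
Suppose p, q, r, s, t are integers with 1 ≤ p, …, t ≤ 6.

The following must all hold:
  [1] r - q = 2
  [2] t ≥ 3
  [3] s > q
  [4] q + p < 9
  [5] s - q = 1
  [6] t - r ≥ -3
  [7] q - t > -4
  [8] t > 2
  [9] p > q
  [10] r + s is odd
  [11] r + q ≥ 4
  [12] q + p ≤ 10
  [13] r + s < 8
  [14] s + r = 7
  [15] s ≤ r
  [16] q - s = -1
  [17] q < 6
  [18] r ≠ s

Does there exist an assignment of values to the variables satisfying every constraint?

Setting (p, q, r, s, t) = (5, 2, 4, 3, 3) satisfies everything: constraint 1: r - q = 2; constraint 4: q + p = 7; constraint 5: s - q = 1, and the others follow.

Satisfiable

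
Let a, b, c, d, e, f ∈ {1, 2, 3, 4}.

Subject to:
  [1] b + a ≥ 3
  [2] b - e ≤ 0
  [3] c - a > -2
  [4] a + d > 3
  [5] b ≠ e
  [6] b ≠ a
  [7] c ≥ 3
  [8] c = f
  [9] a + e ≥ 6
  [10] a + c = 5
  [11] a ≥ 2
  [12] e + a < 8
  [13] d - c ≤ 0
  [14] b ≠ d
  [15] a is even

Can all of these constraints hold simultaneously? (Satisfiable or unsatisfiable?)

Satisfiable

Take a = 2, b = 3, c = 3, d = 2, e = 4, f = 3. Then constraint 1: b + a = 5; constraint 2: b - e = -1, and every other listed constraint is also met.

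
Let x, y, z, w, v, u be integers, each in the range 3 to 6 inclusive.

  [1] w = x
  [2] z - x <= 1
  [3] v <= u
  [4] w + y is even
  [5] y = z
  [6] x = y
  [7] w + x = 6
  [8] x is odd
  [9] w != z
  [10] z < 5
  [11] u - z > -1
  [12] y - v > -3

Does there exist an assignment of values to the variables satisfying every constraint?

From constraints 1, 5, and 6, w = x = y = z, so w = z. But constraint 9 says w ≠ z. Contradiction.

Unsatisfiable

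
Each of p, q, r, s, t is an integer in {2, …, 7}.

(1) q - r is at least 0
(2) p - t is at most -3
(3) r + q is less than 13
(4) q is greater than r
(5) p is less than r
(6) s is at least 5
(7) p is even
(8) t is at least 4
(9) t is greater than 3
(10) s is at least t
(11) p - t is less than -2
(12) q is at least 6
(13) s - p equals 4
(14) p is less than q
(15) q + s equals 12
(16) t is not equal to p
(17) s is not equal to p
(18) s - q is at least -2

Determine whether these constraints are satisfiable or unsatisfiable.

One satisfying assignment is p = 2, q = 6, r = 5, s = 6, t = 5.
For the less obvious constraints — constraint 1: q - r = 1; constraint 2: p - t = -3 — and the others hold by inspection.

Satisfiable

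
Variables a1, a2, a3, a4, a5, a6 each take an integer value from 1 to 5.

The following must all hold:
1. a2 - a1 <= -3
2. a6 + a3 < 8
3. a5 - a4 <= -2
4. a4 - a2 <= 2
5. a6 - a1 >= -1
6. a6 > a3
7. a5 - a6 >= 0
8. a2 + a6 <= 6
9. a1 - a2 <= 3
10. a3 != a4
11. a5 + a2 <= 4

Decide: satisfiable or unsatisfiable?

Unsatisfiable

Constraints 1, 3, 4, 5, and 7 give a6 − a1 ≥ -1, a1 − a2 ≥ 3, a2 − a4 ≥ -2, a4 − a5 ≥ 2, a5 − a6 ≥ 0.
Adding all 5 inequalities: the left sides telescope to 0, and the right sides sum to (-1) + 3 + (-2) + 2 + 0 = 2. So 0 ≥ 2, which is false.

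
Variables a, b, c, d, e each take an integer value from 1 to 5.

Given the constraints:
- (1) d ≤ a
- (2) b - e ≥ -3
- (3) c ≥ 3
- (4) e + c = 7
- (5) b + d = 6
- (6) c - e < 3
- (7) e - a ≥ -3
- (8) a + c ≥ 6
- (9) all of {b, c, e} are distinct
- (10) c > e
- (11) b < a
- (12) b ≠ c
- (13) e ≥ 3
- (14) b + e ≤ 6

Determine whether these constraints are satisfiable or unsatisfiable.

Satisfiable

Setting (a, b, c, d, e) = (4, 2, 4, 4, 3) satisfies everything: constraint 2: b - e = -1; constraint 4: e + c = 7; constraint 5: b + d = 6, and the others follow.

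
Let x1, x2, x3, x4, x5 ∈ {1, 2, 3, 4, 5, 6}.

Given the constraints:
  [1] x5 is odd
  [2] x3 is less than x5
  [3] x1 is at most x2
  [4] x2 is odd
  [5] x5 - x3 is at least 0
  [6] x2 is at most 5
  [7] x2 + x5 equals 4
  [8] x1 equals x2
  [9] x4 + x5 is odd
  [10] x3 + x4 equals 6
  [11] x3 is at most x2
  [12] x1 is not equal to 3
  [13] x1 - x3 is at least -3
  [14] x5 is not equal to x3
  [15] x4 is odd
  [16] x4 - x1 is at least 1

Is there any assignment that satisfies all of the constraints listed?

Unsatisfiable

Constraint 15 makes x4 odd and constraint 1 makes x5 odd, so x4 + x5 must be even. Constraint 9 says x4 + x5 is odd — contradiction.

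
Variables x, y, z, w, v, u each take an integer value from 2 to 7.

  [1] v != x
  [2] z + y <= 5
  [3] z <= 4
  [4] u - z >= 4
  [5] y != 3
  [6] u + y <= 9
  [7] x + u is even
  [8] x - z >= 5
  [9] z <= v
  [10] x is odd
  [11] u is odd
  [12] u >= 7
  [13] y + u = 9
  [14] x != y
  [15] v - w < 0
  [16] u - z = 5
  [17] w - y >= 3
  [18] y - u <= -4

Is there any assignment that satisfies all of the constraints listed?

Satisfiable

Try x = 7, y = 2, z = 2, w = 6, v = 3, u = 7.
Check constraint 2: z + y = 4; constraint 4: u - z = 5. The remaining constraints are straightforward to verify.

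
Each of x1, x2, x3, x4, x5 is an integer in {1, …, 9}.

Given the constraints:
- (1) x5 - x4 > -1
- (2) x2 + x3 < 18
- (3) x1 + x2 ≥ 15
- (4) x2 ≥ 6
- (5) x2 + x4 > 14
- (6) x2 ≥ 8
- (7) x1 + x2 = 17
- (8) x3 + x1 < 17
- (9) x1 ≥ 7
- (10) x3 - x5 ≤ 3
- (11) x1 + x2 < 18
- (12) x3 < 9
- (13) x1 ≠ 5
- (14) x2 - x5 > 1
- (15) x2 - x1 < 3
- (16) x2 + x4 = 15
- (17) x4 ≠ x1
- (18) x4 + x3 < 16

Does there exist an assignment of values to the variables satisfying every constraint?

Setting (x1, x2, x3, x4, x5) = (8, 9, 7, 6, 7) satisfies everything: constraint 1: x5 - x4 = 1; constraint 2: x2 + x3 = 16, and the others follow.

Satisfiable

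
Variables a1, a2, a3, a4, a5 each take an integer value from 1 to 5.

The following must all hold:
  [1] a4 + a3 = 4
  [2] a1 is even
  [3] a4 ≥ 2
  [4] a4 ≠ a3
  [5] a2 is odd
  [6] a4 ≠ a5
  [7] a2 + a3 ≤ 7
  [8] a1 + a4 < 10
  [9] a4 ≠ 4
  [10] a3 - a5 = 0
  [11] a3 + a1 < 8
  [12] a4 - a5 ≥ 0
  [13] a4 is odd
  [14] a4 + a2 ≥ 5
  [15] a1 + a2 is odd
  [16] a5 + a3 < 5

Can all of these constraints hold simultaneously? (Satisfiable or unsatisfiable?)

Satisfiable

One satisfying assignment is a1 = 4, a2 = 5, a3 = 1, a4 = 3, a5 = 1.
For the less obvious constraints — constraint 1: a4 + a3 = 4; constraint 7: a2 + a3 = 6 — and the others hold by inspection.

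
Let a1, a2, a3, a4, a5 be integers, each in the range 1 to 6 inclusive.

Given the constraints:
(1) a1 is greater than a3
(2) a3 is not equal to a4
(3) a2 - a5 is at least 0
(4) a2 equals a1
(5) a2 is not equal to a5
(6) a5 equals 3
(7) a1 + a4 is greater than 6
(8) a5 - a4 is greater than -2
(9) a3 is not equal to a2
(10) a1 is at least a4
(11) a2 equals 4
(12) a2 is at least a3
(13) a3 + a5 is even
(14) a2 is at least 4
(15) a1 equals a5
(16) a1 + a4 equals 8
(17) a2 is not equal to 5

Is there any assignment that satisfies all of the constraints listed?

Unsatisfiable

Constraint 11 fixes a2 = 4 and constraint 6 fixes a5 = 3. Constraints 4 and 15 give a2 = a1 = a5, so a2 = a5. But 4 ≠ 3 — contradiction.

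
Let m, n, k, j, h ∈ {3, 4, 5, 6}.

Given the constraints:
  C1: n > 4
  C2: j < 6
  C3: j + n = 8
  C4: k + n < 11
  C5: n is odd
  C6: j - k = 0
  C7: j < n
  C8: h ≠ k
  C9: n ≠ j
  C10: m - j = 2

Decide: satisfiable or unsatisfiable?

Satisfiable

One satisfying assignment is m = 5, n = 5, k = 3, j = 3, h = 5.
For the less obvious constraints — constraint 3: j + n = 8; constraint 4: k + n = 8; constraint 6: j - k = 0 — and the others hold by inspection.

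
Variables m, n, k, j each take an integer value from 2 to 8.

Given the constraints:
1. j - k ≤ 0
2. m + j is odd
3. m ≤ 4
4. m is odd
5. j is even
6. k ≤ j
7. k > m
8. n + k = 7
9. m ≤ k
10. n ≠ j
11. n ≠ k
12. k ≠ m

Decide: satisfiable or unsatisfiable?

Try m = 3, n = 3, k = 4, j = 4.
Check constraint 1: j - k = 0; constraint 8: n + k = 7. The remaining constraints are straightforward to verify.

Satisfiable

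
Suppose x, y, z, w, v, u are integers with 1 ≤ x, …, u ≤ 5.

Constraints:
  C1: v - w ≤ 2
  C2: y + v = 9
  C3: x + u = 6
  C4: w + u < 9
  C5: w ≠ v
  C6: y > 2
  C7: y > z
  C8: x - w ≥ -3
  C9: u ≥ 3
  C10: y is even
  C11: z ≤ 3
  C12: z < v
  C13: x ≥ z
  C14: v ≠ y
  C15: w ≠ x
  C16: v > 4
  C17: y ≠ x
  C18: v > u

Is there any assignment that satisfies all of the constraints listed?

Satisfiable

One satisfying assignment is x = 2, y = 4, z = 1, w = 3, v = 5, u = 4.
For the less obvious constraints — constraint 1: v - w = 2; constraint 2: y + v = 9 — and the others hold by inspection.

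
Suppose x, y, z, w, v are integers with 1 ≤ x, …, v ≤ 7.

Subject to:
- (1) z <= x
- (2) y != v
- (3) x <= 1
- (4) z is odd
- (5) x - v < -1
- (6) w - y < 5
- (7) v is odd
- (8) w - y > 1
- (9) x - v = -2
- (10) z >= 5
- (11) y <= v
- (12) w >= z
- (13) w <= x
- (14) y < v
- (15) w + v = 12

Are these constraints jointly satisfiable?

Unsatisfiable

From constraints 10 and 12: w ≥ z and z ≥ 5, so w ≥ 5. From constraints 3 and 13: w ≤ x and x ≤ 1, so w ≤ 1. But 1 < 5, so no value of w works.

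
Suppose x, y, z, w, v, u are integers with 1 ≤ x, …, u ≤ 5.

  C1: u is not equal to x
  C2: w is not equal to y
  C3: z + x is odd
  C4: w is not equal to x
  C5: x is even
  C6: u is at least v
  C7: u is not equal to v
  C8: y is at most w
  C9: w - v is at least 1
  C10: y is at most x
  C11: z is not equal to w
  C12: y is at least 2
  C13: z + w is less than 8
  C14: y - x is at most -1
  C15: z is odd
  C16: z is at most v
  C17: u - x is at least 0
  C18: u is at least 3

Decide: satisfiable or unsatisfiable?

Satisfiable

Setting (x, y, z, w, v, u) = (4, 3, 1, 5, 3, 5) satisfies everything: constraint 9: w - v = 2; constraint 13: z + w = 6; constraint 14: y - x = -1, and the others follow.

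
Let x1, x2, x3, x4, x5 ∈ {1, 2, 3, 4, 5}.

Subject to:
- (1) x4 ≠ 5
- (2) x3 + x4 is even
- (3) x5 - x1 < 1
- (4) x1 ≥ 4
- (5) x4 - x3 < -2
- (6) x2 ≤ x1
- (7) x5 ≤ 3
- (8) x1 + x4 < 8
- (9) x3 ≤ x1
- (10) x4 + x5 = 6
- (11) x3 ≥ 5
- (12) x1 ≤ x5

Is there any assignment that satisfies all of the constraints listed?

From constraints 9 and 11: x1 ≥ x3 and x3 ≥ 5, so x1 ≥ 5. From constraints 7 and 12: x1 ≤ x5 and x5 ≤ 3, so x1 ≤ 3. But 3 < 5, so no value of x1 works.

Unsatisfiable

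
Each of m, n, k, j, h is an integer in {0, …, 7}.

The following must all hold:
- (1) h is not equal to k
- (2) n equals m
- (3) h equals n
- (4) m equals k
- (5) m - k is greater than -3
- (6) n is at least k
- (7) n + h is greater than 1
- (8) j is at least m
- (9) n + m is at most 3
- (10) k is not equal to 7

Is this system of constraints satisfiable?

From constraints 2, 3, and 4, h = n = m = k, so h = k. But constraint 1 says h ≠ k. Contradiction.

Unsatisfiable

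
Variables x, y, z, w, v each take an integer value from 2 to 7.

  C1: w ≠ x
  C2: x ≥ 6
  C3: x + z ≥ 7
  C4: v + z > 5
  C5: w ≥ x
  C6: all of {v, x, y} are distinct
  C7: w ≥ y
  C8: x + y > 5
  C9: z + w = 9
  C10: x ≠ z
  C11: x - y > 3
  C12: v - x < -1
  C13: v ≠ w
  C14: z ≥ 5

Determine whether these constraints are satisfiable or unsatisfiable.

From constraint 14: z ≥ 5. From constraints 2 and 5: w ≥ x ≥ 6. Hence z + w ≥ 11. But constraint 9 requires z + w = 9, and 9 < 11. Contradiction.

Unsatisfiable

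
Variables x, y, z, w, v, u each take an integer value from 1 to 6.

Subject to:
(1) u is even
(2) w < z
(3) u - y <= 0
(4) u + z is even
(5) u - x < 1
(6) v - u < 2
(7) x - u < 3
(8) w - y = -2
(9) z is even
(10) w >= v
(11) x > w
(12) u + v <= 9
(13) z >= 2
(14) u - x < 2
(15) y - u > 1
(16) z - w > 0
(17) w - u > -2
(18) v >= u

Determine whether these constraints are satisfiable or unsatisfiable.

Satisfiable

The assignment x = 5, y = 6, z = 6, w = 4, v = 4, u = 4 works:
  constraint 3 holds since u - y = -2.
  constraint 5 holds since u - x = -1.
  constraint 6 holds since v - u = 0.
The rest check out directly.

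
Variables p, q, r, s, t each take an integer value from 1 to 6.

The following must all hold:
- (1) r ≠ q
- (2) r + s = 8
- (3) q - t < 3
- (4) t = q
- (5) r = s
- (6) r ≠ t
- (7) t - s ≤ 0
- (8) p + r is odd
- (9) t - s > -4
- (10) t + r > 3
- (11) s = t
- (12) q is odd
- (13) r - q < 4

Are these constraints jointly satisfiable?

Unsatisfiable

From constraints 4, 5, and 11, r = s = t = q, so r = q. But constraint 1 says r ≠ q. Contradiction.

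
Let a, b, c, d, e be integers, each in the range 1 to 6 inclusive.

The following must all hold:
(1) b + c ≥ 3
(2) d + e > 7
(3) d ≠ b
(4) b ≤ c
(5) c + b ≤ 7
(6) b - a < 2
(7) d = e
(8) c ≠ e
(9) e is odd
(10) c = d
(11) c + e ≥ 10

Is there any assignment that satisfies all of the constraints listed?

From constraints 7 and 10, c = d = e, so c = e. But constraint 8 says c ≠ e. Contradiction.

Unsatisfiable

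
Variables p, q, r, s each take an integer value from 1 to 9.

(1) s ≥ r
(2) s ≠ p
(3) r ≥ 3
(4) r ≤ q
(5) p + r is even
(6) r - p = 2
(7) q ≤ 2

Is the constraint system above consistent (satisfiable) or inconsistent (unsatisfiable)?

Unsatisfiable

From constraint 3: r ≥ 3. From constraints 4 and 7: r ≤ q and q ≤ 2, so r ≤ 2. But 2 < 3, so no value of r works.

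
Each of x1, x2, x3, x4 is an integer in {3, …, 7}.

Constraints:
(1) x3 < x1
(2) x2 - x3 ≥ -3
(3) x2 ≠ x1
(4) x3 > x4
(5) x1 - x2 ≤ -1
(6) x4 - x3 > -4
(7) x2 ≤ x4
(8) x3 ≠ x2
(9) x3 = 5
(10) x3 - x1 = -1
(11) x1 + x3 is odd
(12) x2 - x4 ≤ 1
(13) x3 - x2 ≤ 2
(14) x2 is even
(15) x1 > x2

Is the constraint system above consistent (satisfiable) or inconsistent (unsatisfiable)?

Unsatisfiable

Constraints 1, 4, 5, and 7 give x3 < x1, x1 < x2, x2 ≤ x4, x4 < x3. Chaining: x3 < x1 < x2 ≤ x4 < x3, which forces x3 < x3 — impossible.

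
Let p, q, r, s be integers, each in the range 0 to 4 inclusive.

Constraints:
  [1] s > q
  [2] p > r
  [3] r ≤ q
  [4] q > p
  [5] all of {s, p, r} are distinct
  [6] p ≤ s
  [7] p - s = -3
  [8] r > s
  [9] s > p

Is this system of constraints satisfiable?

Unsatisfiable

Constraints 1, 2, 4, and 8 give s < r, r < p, p < q, q < s. Chaining: s < r < p < q < s, which forces s < s — impossible.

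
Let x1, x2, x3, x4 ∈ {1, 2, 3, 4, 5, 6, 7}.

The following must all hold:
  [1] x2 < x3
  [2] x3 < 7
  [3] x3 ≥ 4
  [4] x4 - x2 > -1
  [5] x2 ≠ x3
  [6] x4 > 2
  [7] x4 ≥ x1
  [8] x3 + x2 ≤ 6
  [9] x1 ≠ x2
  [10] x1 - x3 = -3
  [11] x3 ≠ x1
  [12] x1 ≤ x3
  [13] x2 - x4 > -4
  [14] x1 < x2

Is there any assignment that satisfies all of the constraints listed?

Satisfiable

One satisfying assignment is x1 = 1, x2 = 2, x3 = 4, x4 = 4.
For the less obvious constraints — constraint 4: x4 - x2 = 2; constraint 8: x3 + x2 = 6; constraint 10: x1 - x3 = -3 — and the others hold by inspection.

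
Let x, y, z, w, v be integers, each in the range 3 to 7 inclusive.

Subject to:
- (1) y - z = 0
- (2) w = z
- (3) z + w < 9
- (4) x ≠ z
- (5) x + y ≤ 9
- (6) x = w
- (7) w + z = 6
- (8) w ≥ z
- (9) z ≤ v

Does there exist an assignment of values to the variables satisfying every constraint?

From constraints 2 and 6, x = w = z, so x = z. But constraint 4 says x ≠ z. Contradiction.

Unsatisfiable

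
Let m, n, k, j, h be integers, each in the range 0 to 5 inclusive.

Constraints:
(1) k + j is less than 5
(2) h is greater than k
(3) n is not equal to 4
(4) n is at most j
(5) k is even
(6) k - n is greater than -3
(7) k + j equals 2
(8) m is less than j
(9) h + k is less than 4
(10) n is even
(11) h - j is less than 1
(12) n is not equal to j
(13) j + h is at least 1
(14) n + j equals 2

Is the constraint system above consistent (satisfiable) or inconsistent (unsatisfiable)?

Satisfiable

The assignment m = 0, n = 0, k = 0, j = 2, h = 2 works:
  constraint 1 holds since k + j = 2.
  constraint 6 holds since k - n = 0.
  constraint 7 holds since k + j = 2.
The rest check out directly.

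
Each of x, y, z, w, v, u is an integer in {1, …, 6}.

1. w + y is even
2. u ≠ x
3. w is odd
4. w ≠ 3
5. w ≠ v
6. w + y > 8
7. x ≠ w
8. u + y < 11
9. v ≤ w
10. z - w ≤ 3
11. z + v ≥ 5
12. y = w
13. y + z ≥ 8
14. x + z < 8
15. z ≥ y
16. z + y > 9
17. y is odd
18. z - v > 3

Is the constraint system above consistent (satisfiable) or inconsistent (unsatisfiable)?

Satisfiable

The assignment x = 1, y = 5, z = 5, w = 5, v = 1, u = 3 works:
  constraint 6 holds since w + y = 10.
  constraint 8 holds since u + y = 8.
The rest check out directly.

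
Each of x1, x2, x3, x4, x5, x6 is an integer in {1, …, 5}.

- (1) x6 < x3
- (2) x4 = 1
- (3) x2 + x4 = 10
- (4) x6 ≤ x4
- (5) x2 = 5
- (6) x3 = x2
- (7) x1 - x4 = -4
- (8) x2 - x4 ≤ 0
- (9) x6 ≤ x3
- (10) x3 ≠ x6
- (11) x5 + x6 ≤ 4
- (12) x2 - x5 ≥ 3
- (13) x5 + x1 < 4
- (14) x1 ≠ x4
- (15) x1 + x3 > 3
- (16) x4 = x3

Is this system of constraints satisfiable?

Constraint 2 fixes x4 = 1 and constraint 5 fixes x2 = 5. Constraints 6 and 16 give x4 = x3 = x2, so x4 = x2. But 1 ≠ 5 — contradiction.

Unsatisfiable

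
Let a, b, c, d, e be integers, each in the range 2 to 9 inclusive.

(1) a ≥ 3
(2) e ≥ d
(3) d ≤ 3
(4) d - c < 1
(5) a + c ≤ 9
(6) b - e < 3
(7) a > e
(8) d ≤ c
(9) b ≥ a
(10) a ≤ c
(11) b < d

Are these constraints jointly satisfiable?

Unsatisfiable

Constraints 2, 7, 9, and 11 give d ≤ e, e < a, a ≤ b, b < d. Chaining: d ≤ e < a ≤ b < d, which forces d < d — impossible.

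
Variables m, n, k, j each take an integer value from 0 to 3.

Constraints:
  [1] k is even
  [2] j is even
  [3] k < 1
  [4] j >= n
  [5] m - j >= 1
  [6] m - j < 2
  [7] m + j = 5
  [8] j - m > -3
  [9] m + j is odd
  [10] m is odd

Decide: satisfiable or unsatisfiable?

Try m = 3, n = 2, k = 0, j = 2.
Check constraint 5: m - j = 1; constraint 6: m - j = 1. The remaining constraints are straightforward to verify.

Satisfiable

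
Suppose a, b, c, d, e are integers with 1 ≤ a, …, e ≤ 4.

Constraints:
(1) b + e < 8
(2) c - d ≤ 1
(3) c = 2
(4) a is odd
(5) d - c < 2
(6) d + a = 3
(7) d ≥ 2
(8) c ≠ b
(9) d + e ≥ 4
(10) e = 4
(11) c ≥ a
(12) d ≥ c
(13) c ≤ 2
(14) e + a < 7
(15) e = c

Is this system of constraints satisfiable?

Constraint 10 fixes e = 4 and constraint 3 fixes c = 2, but constraint 15 requires e = c. Since 4 ≠ 2, contradiction.

Unsatisfiable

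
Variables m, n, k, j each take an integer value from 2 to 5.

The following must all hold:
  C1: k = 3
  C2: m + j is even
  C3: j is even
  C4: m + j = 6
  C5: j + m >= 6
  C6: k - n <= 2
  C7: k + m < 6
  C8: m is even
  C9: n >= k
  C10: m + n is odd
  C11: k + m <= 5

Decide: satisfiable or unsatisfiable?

Setting (m, n, k, j) = (2, 3, 3, 4) satisfies everything: constraint 4: m + j = 6; constraint 5: j + m = 6; constraint 6: k - n = 0, and the others follow.

Satisfiable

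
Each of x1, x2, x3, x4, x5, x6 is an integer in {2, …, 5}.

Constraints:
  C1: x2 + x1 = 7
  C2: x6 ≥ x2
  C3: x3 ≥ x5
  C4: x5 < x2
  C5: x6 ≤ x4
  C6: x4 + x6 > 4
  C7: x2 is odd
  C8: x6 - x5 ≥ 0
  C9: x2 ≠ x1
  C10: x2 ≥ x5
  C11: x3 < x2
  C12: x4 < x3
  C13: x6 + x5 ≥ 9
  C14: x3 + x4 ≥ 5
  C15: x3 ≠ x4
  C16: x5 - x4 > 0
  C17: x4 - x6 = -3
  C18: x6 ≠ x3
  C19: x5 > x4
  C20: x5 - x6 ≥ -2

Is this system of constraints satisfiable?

Constraints 2, 3, 5, 11, and 19 give x3 < x2, x2 ≤ x6, x6 ≤ x4, x4 < x5, x5 ≤ x3. Chaining: x3 < x2 ≤ x6 ≤ x4 < x5 ≤ x3, which forces x3 < x3 — impossible.

Unsatisfiable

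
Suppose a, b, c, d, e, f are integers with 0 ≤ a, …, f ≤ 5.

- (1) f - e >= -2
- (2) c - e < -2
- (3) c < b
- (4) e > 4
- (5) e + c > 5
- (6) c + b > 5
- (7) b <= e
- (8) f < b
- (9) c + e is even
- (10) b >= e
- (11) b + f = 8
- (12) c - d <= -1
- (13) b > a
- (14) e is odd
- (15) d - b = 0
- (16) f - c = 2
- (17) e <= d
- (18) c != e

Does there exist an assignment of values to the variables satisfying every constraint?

One satisfying assignment is a = 1, b = 5, c = 1, d = 5, e = 5, f = 3.
For the less obvious constraints — constraint 1: f - e = -2; constraint 2: c - e = -4; constraint 5: e + c = 6 — and the others hold by inspection.

Satisfiable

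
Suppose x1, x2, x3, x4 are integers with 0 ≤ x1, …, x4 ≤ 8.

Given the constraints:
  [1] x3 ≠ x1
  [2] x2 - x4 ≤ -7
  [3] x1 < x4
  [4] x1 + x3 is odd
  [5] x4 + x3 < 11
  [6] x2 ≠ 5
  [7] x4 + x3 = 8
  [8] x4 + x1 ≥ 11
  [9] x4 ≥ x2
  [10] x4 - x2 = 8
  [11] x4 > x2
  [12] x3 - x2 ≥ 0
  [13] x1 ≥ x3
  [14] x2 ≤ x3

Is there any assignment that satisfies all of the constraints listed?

One satisfying assignment is x1 = 5, x2 = 0, x3 = 0, x4 = 8.
For the less obvious constraints — constraint 2: x2 - x4 = -8; constraint 5: x4 + x3 = 8 — and the others hold by inspection.

Satisfiable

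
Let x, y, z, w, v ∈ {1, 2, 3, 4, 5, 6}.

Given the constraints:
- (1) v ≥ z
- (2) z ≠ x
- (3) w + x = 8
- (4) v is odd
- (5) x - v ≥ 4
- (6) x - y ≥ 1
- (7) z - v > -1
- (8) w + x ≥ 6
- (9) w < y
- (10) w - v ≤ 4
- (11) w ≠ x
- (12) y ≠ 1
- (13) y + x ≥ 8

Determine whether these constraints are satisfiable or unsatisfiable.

Satisfiable

Try x = 6, y = 5, z = 1, w = 2, v = 1.
Check constraint 3: w + x = 8; constraint 5: x - v = 5. The remaining constraints are straightforward to verify.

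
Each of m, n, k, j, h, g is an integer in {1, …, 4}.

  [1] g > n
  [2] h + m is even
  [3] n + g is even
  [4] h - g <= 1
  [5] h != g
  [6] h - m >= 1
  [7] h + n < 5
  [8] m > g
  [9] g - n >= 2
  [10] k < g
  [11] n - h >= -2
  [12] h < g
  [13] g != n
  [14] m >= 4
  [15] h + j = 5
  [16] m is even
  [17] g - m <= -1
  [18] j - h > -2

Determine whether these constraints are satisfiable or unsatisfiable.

Unsatisfiable

Constraints 6, 9, 11, and 17 give n − h ≥ -2, h − m ≥ 1, m − g ≥ 1, g − n ≥ 2.
Adding all 4 inequalities: the left sides telescope to 0, and the right sides sum to (-2) + 1 + 1 + 2 = 2. So 0 ≥ 2, which is false.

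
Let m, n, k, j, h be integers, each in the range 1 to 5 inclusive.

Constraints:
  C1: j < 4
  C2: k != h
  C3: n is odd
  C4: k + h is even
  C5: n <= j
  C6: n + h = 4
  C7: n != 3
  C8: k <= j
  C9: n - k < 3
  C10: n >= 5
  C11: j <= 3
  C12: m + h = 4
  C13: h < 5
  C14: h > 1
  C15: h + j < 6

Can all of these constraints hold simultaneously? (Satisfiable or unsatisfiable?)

Unsatisfiable

From constraints 5 and 10: j ≥ n and n ≥ 5, so j ≥ 5. From constraint 11: j ≤ 3. But 3 < 5, so no value of j works.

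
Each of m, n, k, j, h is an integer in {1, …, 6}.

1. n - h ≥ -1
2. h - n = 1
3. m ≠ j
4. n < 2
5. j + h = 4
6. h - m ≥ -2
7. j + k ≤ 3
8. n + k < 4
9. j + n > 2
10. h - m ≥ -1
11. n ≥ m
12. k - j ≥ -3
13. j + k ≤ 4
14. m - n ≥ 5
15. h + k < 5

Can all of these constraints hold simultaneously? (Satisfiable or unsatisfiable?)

Unsatisfiable

Constraints 1, 6, and 14 give n − h ≥ -1, h − m ≥ -2, m − n ≥ 5.
Adding all 3 inequalities: the left sides telescope to 0, and the right sides sum to (-1) + (-2) + 5 = 2. So 0 ≥ 2, which is false.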